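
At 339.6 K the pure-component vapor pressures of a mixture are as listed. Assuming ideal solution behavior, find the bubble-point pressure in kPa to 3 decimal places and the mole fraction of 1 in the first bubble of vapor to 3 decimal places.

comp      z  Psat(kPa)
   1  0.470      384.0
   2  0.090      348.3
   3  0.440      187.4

Pbub = 294.283 kPa, y_1 = 0.613

At the bubble point ψ → 0, so ΣzᵢKᵢ = 1 with Kᵢ = Pᵢˢᵃᵗ/P ⇒ P = ΣzᵢPᵢˢᵃᵗ.
P = 0.470·384.0 + 0.090·348.3 + 0.440·187.4 = 294.283 kPa
yᵢ = zᵢPᵢˢᵃᵗ/P ⇒ y_1 = 0.470·384.0/294.283 = 0.613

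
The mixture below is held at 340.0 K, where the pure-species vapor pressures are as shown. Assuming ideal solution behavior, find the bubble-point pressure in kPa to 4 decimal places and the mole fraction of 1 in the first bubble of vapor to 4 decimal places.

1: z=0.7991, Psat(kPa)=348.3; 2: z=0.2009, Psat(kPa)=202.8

At the bubble point ψ → 0, so ΣzᵢKᵢ = 1 with Kᵢ = Pᵢˢᵃᵗ/P ⇒ P = ΣzᵢPᵢˢᵃᵗ.
P = 0.7991·348.3 + 0.2009·202.8 = 319.0691 kPa
yᵢ = zᵢPᵢˢᵃᵗ/P ⇒ y_1 = 0.7991·348.3/319.0691 = 0.8723

Pbub = 319.0691 kPa, y_1 = 0.8723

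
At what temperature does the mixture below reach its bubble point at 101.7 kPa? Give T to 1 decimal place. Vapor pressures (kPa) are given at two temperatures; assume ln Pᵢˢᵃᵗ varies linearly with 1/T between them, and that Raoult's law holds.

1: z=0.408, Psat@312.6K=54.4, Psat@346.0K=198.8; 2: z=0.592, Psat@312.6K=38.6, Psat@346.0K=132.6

T = 333.3 K

Bubble-point temperature: ΣzᵢPᵢˢᵃᵗ(T) = P. Interpolate ln Pᵢˢᵃᵗ = aᵢ + bᵢ/T.
  T = 312.6 K: ΣzᵢPᵢˢᵃᵗ = 45.05 kPa
  T = 346.0 K: ΣzᵢPᵢˢᵃᵗ = 159.61 kPa
  T = 329.3 K: ΣzᵢPᵢˢᵃᵗ = 87.55 kPa
  T = 337.6 K: ΣzᵢPᵢˢᵃᵗ = 118.87 kPa
  T = 333.5 K: ΣzᵢPᵢˢᵃᵗ = 102.40 kPa
  T = 331.4 K: ΣzᵢPᵢˢᵃᵗ = 94.73 kPa
Interpolating between 331.4 K and 333.5 K gives T ≈ 333.3 K.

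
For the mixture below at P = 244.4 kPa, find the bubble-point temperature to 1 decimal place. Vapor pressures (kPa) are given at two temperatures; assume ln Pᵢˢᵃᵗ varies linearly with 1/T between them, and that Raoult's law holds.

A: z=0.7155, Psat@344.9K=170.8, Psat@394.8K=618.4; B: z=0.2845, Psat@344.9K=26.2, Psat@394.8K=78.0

Bubble-point temperature: ΣzᵢPᵢˢᵃᵗ(T) = P. Interpolate ln Pᵢˢᵃᵗ = aᵢ + bᵢ/T.
  T = 344.9 K: ΣzᵢPᵢˢᵃᵗ = 129.66 kPa
  T = 394.8 K: ΣzᵢPᵢˢᵃᵗ = 464.66 kPa
  T = 369.9 K: ΣzᵢPᵢˢᵃᵗ = 256.52 kPa
  T = 357.4 K: ΣzᵢPᵢˢᵃᵗ = 184.55 kPa
  T = 363.6 K: ΣzᵢPᵢˢᵃᵗ = 217.90 kPa
  T = 366.8 K: ΣzᵢPᵢˢᵃᵗ = 236.90 kPa
  T = 368.4 K: ΣzᵢPᵢˢᵃᵗ = 246.87 kPa
Interpolating between 366.8 K and 368.4 K gives T ≈ 368.0 K.

T = 368.0 K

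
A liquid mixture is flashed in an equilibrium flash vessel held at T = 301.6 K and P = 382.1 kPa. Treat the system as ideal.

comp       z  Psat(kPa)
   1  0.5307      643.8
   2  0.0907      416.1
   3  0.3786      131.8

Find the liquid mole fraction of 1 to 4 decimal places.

x_1 = 0.4398

Raoult's law: Kᵢ = Pᵢˢᵃᵗ/P = Pᵢˢᵃᵗ/382.1.
  K_1 = 643.8/382.1 = 1.684899, K_2 = 416.1/382.1 = 1.088982, K_3 = 131.8/382.1 = 0.344936
Rachford–Rice: g(ψ) = Σ zᵢ(Kᵢ−1)/(1+ψ(Kᵢ−1)) = 0.
Feasibility: ΣzᵢKᵢ = 1.1235, Σzᵢ/Kᵢ = 1.4959 — both > 1, two phases present.
Newton iteration, ψ⁰ = 0.5:
  ψ = 0.5000: g = -0.09032, g' = -0.4981 → ψ = 0.3187
  ψ = 0.3187: g = -0.00723, g' = -0.4279 → ψ = 0.3018
  ψ = 0.3018: g = -0.00003, g' = -0.4240 → ψ = 0.3017
Converged at ψ = 0.3017.
Compositions from xᵢ = zᵢ/(1+ψ(Kᵢ−1)), yᵢ = Kᵢxᵢ:
  1: x = 0.4398, y = 0.7411
  2: x = 0.0883, y = 0.0962
  3: x = 0.4719, y = 0.1628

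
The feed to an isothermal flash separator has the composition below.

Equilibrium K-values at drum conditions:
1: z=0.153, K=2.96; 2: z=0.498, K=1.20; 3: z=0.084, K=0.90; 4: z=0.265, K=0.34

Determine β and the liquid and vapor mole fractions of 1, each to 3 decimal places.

Newton iteration, β⁰ = 0.46:
  β = 0.460: g = -0.0110, g' = -0.418 → β = 0.434
Converged at β = 0.434.
Compositions from xᵢ = zᵢ/(1+β(Kᵢ−1)), yᵢ = Kᵢxᵢ:
  1: x = 0.083, y = 0.245
  2: x = 0.458, y = 0.550
  3: x = 0.088, y = 0.079
  4: x = 0.371, y = 0.126

β = 0.434, x_1 = 0.083, y_1 = 0.245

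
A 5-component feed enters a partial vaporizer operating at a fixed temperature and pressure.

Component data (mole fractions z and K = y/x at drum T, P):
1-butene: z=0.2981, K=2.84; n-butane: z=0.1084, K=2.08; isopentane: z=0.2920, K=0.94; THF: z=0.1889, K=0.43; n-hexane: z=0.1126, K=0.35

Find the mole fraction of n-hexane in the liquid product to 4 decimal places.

x_n-hexane = 0.1960

Iterate (Newton) starting at ψ = 0.32:
  ψ = 0.3200: g = 0.19027, g' = -0.6384 → ψ = 0.6180
  ψ = 0.6180: g = 0.02009, g' = -0.5468 → ψ = 0.6548
  ψ = 0.6548: g = -0.00009, g' = -0.5526 → ψ = 0.6546
Converged at ψ = 0.6546.
Compositions from xᵢ = zᵢ/(1+ψ(Kᵢ−1)), yᵢ = Kᵢxᵢ:
  1-butene: x = 0.1352, y = 0.3840
  n-butane: x = 0.0635, y = 0.1321
  isopentane: x = 0.3039, y = 0.2857
  THF: x = 0.3013, y = 0.1296
  n-hexane: x = 0.1960, y = 0.0686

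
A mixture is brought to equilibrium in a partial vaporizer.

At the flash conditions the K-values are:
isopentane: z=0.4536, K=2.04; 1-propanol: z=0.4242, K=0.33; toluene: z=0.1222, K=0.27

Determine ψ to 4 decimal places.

ψ = 0.1382

Rachford–Rice: g(ψ) = Σ zᵢ(Kᵢ−1)/(1+ψ(Kᵢ−1)) = 0.
Feasibility: ΣzᵢKᵢ = 1.0983, Σzᵢ/Kᵢ = 1.9604 — both > 1, two phases present.
Newton iteration, ψ⁰ = 0.48:
  ψ = 0.4800: g = -0.24161, g' = -0.7864 → ψ = 0.1728
  ψ = 0.1728: g = -0.02360, g' = -0.6814 → ψ = 0.1381
  ψ = 0.1381: g = 0.00009, g' = -0.6869 → ψ = 0.1382
Converged at ψ = 0.1382.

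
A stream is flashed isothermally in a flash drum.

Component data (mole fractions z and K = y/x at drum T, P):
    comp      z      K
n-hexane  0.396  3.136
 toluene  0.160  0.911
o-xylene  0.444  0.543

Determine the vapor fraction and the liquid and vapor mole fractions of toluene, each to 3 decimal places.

ψ = 0.752, x_toluene = 0.171, y_toluene = 0.156

Newton–Raphson from ψ = 0.43:
  ψ = 0.430: g = 0.1736, g' = -0.636 → ψ = 0.703
  ψ = 0.703: g = 0.0240, g' = -0.491 → ψ = 0.752
Converged at ψ = 0.752.
Compositions from xᵢ = zᵢ/(1+ψ(Kᵢ−1)), yᵢ = Kᵢxᵢ:
  n-hexane: x = 0.152, y = 0.476
  toluene: x = 0.171, y = 0.156
  o-xylene: x = 0.677, y = 0.367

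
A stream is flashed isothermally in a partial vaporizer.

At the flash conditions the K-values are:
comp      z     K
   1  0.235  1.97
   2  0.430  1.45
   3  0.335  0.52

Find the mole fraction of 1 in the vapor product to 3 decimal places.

y_1 = 0.257

Newton–Raphson from ψ = 0.5:
  ψ = 0.500: g = 0.0999, g' = -0.292 → ψ = 0.842
  ψ = 0.842: g = -0.0041, g' = -0.330 → ψ = 0.830
Converged at ψ = 0.830.
Compositions from xᵢ = zᵢ/(1+ψ(Kᵢ−1)), yᵢ = Kᵢxᵢ:
  1: x = 0.130, y = 0.257
  2: x = 0.313, y = 0.454
  3: x = 0.557, y = 0.289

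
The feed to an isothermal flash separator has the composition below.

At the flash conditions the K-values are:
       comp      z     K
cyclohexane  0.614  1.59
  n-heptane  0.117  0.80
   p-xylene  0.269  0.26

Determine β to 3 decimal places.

Material balance + equilibrium reduce to Σ zᵢ(Kᵢ−1)/(1+β(Kᵢ−1)) = 0.
Check two-phase: ΣzᵢKᵢ = 1.140 > 1 and Σzᵢ/Kᵢ = 1.567 > 1, so g(0) = 0.140 > 0 and g(1) = -0.567 < 0.
Newton–Raphson from β = 0.5:
  β = 0.500: g = -0.0622, g' = -0.504 → β = 0.377
  β = 0.377: g = -0.0049, g' = -0.432 → β = 0.365
Converged at β = 0.365.

β = 0.365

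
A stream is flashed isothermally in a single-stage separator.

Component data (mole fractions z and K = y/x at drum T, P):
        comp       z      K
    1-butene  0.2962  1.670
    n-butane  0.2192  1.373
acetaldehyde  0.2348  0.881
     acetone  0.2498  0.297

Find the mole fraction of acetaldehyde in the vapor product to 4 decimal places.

y_acetaldehyde = 0.2134

Let ψ = V/F and solve Σ zᵢ(Kᵢ−1)/(1+ψ(Kᵢ−1)) = 0.
g(0) = ΣzᵢKᵢ − 1 = 0.0767 and g(1) = 1 − Σzᵢ/Kᵢ = -0.4446, so a root lies in (0, 1).
Iterate (Newton) starting at ψ = 0.5:
  ψ = 0.5000: g = -0.08294, g' = -0.3936 → ψ = 0.2893
  ψ = 0.2893: g = -0.00934, g' = -0.3162 → ψ = 0.2597
  ψ = 0.2597: g = -0.00009, g' = -0.3101 → ψ = 0.2594
Converged at ψ = 0.2594.
Compositions from xᵢ = zᵢ/(1+ψ(Kᵢ−1)), yᵢ = Kᵢxᵢ:
  1-butene: x = 0.2523, y = 0.4214
  n-butane: x = 0.1999, y = 0.2744
  acetaldehyde: x = 0.2423, y = 0.2134
  acetone: x = 0.3055, y = 0.0907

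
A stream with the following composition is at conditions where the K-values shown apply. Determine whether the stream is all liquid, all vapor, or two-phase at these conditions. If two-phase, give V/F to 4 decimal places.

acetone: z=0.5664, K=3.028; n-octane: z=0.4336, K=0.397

ΣzᵢKᵢ = 1.8872; Σzᵢ/Kᵢ = 1.2792.
Both exceed 1, so a two-phase solution exists.
Newton–Raphson from ψ = 0.5:
  ψ = 0.5000: g = 0.19602, g' = -0.8974 → ψ = 0.7184
  ψ = 0.7184: g = 0.00621, g' = -0.8767 → ψ = 0.7255
Converged at ψ = 0.7255.

two-phase, V/F = 0.7255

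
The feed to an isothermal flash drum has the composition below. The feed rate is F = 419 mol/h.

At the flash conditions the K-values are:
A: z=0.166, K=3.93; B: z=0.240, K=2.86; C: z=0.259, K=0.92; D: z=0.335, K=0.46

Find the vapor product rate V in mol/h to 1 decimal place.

V = 323.5 mol/h

Rachford–Rice: g(V/F) = Σ zᵢ(Kᵢ−1)/(1+V/F(Kᵢ−1)) = 0.
Feasibility: ΣzᵢKᵢ = 1.731, Σzᵢ/Kᵢ = 1.136 — both > 1, two phases present.
Newton iteration, V/F⁰ = 0.5:
  V/F = 0.500: g = 0.1592, g' = -0.643 → V/F = 0.748
  V/F = 0.748: g = 0.0137, g' = -0.562 → V/F = 0.772
Converged at V/F = 0.772.
Then V = V/F·F = 0.7721·419 = 323.5 mol/h and L = F − V = 95.5 mol/h.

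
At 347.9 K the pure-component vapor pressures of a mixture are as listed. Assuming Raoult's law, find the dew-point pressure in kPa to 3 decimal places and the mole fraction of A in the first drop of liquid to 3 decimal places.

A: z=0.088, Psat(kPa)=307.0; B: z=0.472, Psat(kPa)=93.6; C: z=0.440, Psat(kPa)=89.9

Pdew = 97.812 kPa, x_A = 0.028

At the dew point ψ → 1, so Σzᵢ/Kᵢ = 1 with Kᵢ = Pᵢˢᵃᵗ/P ⇒ 1/P = Σzᵢ/Pᵢˢᵃᵗ.
1/P = 0.088/307.0 + 0.472/93.6 + 0.440/89.9 = 0.010224 ⇒ P = 97.812 kPa
xᵢ = zᵢP/Pᵢˢᵃᵗ ⇒ x_A = 0.088·97.812/307.0 = 0.028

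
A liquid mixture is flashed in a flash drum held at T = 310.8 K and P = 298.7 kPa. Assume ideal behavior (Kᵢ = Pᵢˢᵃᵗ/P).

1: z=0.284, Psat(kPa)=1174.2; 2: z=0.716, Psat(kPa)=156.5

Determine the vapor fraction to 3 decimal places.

ψ = 0.352

Raoult's law: Kᵢ = Pᵢˢᵃᵗ/P = Pᵢˢᵃᵗ/298.7.
  K_1 = 1174.2/298.7 = 3.93103, K_2 = 156.5/298.7 = 0.52394
Material balance + equilibrium reduce to Σ zᵢ(Kᵢ−1)/(1+ψ(Kᵢ−1)) = 0.
Check two-phase: ΣzᵢKᵢ = 1.492 > 1 and Σzᵢ/Kᵢ = 1.439 > 1, so g(0) = 0.492 > 0 and g(1) = -0.439 < 0.
Iterate (Newton) starting at ψ = 0.42:
  ψ = 0.420: g = -0.0529, g' = -0.744 → ψ = 0.349
  ψ = 0.349: g = 0.0029, g' = -0.830 → ψ = 0.352
Converged at ψ = 0.352.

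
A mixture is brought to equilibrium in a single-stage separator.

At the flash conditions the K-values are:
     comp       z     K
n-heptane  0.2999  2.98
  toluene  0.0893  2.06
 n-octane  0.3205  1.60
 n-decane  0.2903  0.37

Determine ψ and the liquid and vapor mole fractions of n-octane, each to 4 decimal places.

ψ = 0.8561, x_n-octane = 0.2117, y_n-octane = 0.3388

Let ψ = V/F and solve Σ zᵢ(Kᵢ−1)/(1+ψ(Kᵢ−1)) = 0.
Feasibility: ΣzᵢKᵢ = 1.6979, Σzᵢ/Kᵢ = 1.1289 — both > 1, two phases present.
Newton iteration, ψ⁰ = 0.5:
  ψ = 0.5000: g = 0.24119, g' = -0.6536 → ψ = 0.8690
  ψ = 0.8690: g = -0.01024, g' = -0.7986 → ψ = 0.8562
  ψ = 0.8562: g = -0.00010, g' = -0.7829 → ψ = 0.8561
Converged at ψ = 0.8561.
Compositions from xᵢ = zᵢ/(1+ψ(Kᵢ−1)), yᵢ = Kᵢxᵢ:
  n-heptane: x = 0.1113, y = 0.3316
  toluene: x = 0.0468, y = 0.0964
  n-octane: x = 0.2117, y = 0.3388
  n-decane: x = 0.6302, y = 0.2332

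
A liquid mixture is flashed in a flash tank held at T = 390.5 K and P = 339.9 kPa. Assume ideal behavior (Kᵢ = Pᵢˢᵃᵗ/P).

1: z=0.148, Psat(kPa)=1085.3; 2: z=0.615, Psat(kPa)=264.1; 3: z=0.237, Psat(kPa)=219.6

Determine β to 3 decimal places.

Raoult's law: Kᵢ = Pᵢˢᵃᵗ/P = Pᵢˢᵃᵗ/339.9.
  K_1 = 1085.3/339.9 = 3.19300, K_2 = 264.1/339.9 = 0.77699, K_3 = 219.6/339.9 = 0.64607
Let β = V/F and solve Σ zᵢ(Kᵢ−1)/(1+β(Kᵢ−1)) = 0.
Feasibility: ΣzᵢKᵢ = 1.104, Σzᵢ/Kᵢ = 1.205 — both > 1, two phases present.
Newton iteration, β⁰ = 0.38:
  β = 0.380: g = -0.0697, g' = -0.288 → β = 0.138
  β = 0.138: g = 0.0196, g' = -0.485 → β = 0.178
  β = 0.178: g = 0.0010, g' = -0.435 → β = 0.181
Converged at β = 0.181.

β = 0.181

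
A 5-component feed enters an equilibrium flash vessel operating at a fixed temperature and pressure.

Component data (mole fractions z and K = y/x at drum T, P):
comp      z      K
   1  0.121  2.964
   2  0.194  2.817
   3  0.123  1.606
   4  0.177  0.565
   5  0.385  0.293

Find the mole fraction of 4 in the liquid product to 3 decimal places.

x_4 = 0.204

Newton–Raphson from β = 0.5:
  β = 0.500: g = -0.1576, g' = -0.836 → β = 0.312
  β = 0.312: g = -0.0029, g' = -0.834 → β = 0.308
Converged at β = 0.308.
Compositions from xᵢ = zᵢ/(1+β(Kᵢ−1)), yᵢ = Kᵢxᵢ:
  1: x = 0.075, y = 0.223
  2: x = 0.124, y = 0.350
  3: x = 0.104, y = 0.166
  4: x = 0.204, y = 0.115
  5: x = 0.492, y = 0.144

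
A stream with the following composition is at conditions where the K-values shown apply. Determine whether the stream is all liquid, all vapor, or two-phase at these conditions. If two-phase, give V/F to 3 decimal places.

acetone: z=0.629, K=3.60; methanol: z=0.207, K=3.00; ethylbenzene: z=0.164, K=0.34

ΣzᵢKᵢ = 2.941; Σzᵢ/Kᵢ = 0.726.
Since Σzᵢ/Kᵢ < 1 the mixture is above its dew point — single vapor phase.

all vapor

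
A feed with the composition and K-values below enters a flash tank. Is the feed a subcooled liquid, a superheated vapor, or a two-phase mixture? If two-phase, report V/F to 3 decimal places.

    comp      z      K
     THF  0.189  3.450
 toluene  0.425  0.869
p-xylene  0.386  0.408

two-phase, V/F = 0.192

ΣzᵢKᵢ = 1.179; Σzᵢ/Kᵢ = 1.490.
Both exceed 1, so a two-phase solution exists.
Rachford–Rice: g(ψ) = Σ zᵢ(Kᵢ−1)/(1+ψ(Kᵢ−1)) = 0.
Newton iteration, ψ⁰ = 0.51:
  ψ = 0.510: g = -0.1812, g' = -0.510 → ψ = 0.155
  ψ = 0.155: g = 0.0273, g' = -0.768 → ψ = 0.190
  ψ = 0.190: g = 0.0011, g' = -0.707 → ψ = 0.192
Converged at ψ = 0.192.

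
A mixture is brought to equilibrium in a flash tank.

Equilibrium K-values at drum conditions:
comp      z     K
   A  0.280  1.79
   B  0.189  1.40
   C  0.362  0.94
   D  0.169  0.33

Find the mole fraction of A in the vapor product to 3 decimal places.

Newton–Raphson from ψ = 0.38:
  ψ = 0.380: g = 0.0616, g' = -0.264 → ψ = 0.613
  ψ = 0.613: g = -0.0051, g' = -0.319 → ψ = 0.597
Converged at ψ = 0.597.
Compositions from xᵢ = zᵢ/(1+ψ(Kᵢ−1)), yᵢ = Kᵢxᵢ:
  A: x = 0.190, y = 0.341
  B: x = 0.153, y = 0.214
  C: x = 0.375, y = 0.353
  D: x = 0.282, y = 0.093

y_A = 0.341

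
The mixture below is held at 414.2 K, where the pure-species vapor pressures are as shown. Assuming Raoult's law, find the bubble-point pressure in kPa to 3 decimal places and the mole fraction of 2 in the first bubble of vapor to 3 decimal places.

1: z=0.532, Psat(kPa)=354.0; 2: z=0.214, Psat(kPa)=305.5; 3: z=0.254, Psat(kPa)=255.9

At the bubble point ψ → 0, so ΣzᵢKᵢ = 1 with Kᵢ = Pᵢˢᵃᵗ/P ⇒ P = ΣzᵢPᵢˢᵃᵗ.
P = 0.532·354.0 + 0.214·305.5 + 0.254·255.9 = 318.704 kPa
yᵢ = zᵢPᵢˢᵃᵗ/P ⇒ y_2 = 0.214·305.5/318.704 = 0.205

Pbub = 318.704 kPa, y_2 = 0.205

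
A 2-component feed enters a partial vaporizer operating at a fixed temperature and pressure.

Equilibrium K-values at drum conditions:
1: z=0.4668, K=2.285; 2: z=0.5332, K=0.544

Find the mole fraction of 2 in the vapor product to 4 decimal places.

Material balance + equilibrium reduce to Σ zᵢ(Kᵢ−1)/(1+V/F(Kᵢ−1)) = 0.
g(0) = ΣzᵢKᵢ − 1 = 0.3567 and g(1) = 1 − Σzᵢ/Kᵢ = -0.1844, so a root lies in (0, 1).
Binary case is linear: z₁(K₁−1)(1+V/F(K₂−1)) + z₂(K₂−1)(1+V/F(K₁−1)) = 0
⇒ V/F = [z₁(K₁−1)+z₂(K₂−1)] / [−(K₁−1)(K₂−1)] = 0.35670/0.58596 = 0.6087
Compositions from xᵢ = zᵢ/(1+V/F(Kᵢ−1)), yᵢ = Kᵢxᵢ:
  1: x = 0.2619, y = 0.5985
  2: x = 0.7381, y = 0.4015

y_2 = 0.4015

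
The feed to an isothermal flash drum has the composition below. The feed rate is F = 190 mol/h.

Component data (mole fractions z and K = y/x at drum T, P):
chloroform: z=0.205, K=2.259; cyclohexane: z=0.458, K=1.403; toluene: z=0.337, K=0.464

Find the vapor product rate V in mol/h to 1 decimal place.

V = 129.0 mol/h

Let ψ = V/F and solve Σ zᵢ(Kᵢ−1)/(1+ψ(Kᵢ−1)) = 0.
Check two-phase: ΣzᵢKᵢ = 1.262 > 1 and Σzᵢ/Kᵢ = 1.143 > 1, so g(0) = 0.262 > 0 and g(1) = -0.143 < 0.
Newton–Raphson from ψ = 0.49:
  ψ = 0.490: g = 0.0688, g' = -0.354 → ψ = 0.684
  ψ = 0.684: g = -0.0019, g' = -0.381 → ψ = 0.679
Converged at ψ = 0.679.
Then V = ψ·F = 0.6792·190 = 129.0 mol/h and L = F − V = 61.0 mol/h.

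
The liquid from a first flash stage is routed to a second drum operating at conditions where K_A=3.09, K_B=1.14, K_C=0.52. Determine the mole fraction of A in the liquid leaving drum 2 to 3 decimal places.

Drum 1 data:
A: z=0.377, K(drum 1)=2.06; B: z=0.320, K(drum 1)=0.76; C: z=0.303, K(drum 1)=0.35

x_A (drum 2) = 0.113

Drum 1:
Iterate (Newton) starting at ψ₁ = 0.5:
  ψ₁ = 0.500: g = -0.1179, g' = -0.486 → ψ₁ = 0.257
  ψ₁ = 0.257: g = -0.0044, g' = -0.467 → ψ₁ = 0.248
Converged at ψ₁ = 0.248.
Drum-1 compositions:
  A: x = 0.299, y = 0.615
  B: x = 0.340, y = 0.259
  C: x = 0.361, y = 0.126
Drum-2 feed = drum-1 liquid: z₂ = (0.2985, 0.3402, 0.3612).
Drum 2:
Newton–Raphson from ψ₂ = 0.42:
  ψ₂ = 0.420: g = 0.1601, g' = -0.506 → ψ₂ = 0.736
  ψ₂ = 0.736: g = 0.0208, g' = -0.407 → ψ₂ = 0.787
Converged at ψ₂ = 0.787.
  A: x = 0.113, y = 0.349
  B: x = 0.306, y = 0.349
  C: x = 0.581, y = 0.302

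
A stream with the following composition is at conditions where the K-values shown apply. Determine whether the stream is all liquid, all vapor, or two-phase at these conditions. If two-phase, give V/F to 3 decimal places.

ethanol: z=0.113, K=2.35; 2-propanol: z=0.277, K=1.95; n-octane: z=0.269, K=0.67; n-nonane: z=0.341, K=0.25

two-phase, V/F = 0.110

ΣzᵢKᵢ = 1.071; Σzᵢ/Kᵢ = 1.956.
Both exceed 1, so a two-phase solution exists.
Iterate (Newton) starting at ψ = 0.58:
  ψ = 0.580: g = -0.3072, g' = -0.814 → ψ = 0.203
  ψ = 0.203: g = -0.0563, g' = -0.603 → ψ = 0.109
  ψ = 0.109: g = 0.0006, g' = -0.621 → ψ = 0.110
Converged at ψ = 0.110.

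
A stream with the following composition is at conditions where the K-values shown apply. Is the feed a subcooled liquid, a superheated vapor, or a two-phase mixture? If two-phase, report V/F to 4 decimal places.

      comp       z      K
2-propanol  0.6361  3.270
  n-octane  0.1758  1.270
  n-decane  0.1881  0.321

superheated vapor

ΣzᵢKᵢ = 2.3637; Σzᵢ/Kᵢ = 0.9189.
Since Σzᵢ/Kᵢ < 1 the mixture is above its dew point — single vapor phase.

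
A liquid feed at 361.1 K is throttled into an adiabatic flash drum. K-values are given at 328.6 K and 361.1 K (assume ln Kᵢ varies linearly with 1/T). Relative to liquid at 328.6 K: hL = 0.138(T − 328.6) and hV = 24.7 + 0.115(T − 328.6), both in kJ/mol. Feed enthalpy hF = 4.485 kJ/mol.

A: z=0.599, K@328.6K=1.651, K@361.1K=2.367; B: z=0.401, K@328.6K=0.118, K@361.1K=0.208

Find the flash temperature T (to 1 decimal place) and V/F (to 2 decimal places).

Adiabatic flash: solve Rachford–Rice at each trial T, then check hF = ψ·hV(T) + (1−ψ)·hL(T).
  T = 328.6 K: K = (1.651, 0.118), RR gives ψ = 0.063, H_out = 1.560 kJ/mol
  T = 361.1 K: K = (2.367, 0.208), RR gives ψ = 0.463, H_out = 15.574 kJ/mol
  T = 344.9 K: K = (1.995, 0.159), RR gives ψ = 0.309, H_out = 9.768 kJ/mol
  T = 336.8 K: K = (1.820, 0.138), RR gives ψ = 0.206, H_out = 6.169 kJ/mol
  T = 332.7 K: K = (1.734, 0.128), RR gives ψ = 0.141, H_out = 4.025 kJ/mol
  T = 334.8 K: K = (1.778, 0.133), RR gives ψ = 0.175, H_out = 5.157 kJ/mol
  T = 333.8 K: K = (1.757, 0.130), RR gives ψ = 0.159, H_out = 4.628 kJ/mol
Linear interpolation between T = 332.7 (H_out = 4.025) and T = 333.8 (H_out = 4.628) on hF = 4.485 gives T ≈ 333.5 K, at which ψ = 0.15.

T = 333.5 K, V/F = 0.15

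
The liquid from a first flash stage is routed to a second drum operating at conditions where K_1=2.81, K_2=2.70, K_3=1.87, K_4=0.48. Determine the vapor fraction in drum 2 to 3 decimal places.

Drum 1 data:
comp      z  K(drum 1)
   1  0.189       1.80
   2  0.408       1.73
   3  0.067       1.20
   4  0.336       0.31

V/F (drum 2) = 0.653

Drum 1:
Let ψ₁ = V/F and solve Σ zᵢ(Kᵢ−1)/(1+ψ₁(Kᵢ−1)) = 0.
g(0) = ΣzᵢKᵢ − 1 = 0.231 and g(1) = 1 − Σzᵢ/Kᵢ = -0.481, so a root lies in (0, 1).
Iterate (Newton) starting at ψ₁ = 0.49:
  ψ₁ = 0.490: g = -0.0101, g' = -0.548 → ψ₁ = 0.472
  ψ₁ = 0.472: g = -0.0001, g' = -0.538 → ψ₁ = 0.471
Converged at ψ₁ = 0.471.
Drum-1 compositions:
  1: x = 0.137, y = 0.247
  2: x = 0.304, y = 0.525
  3: x = 0.061, y = 0.073
  4: x = 0.498, y = 0.154
Drum-2 feed = drum-1 liquid: z₂ = (0.1372, 0.3035, 0.0612, 0.4980).
Drum 2:
Material balance + equilibrium reduce to Σ zᵢ(Kᵢ−1)/(1+ψ₂(Kᵢ−1)) = 0.
g(0) = ΣzᵢKᵢ − 1 = 0.559 and g(1) = 1 − Σzᵢ/Kᵢ = -0.231, so a root lies in (0, 1).
Iterate (Newton) starting at ψ₂ = 0.5:
  ψ₂ = 0.500: g = 0.0965, g' = -0.649 → ψ₂ = 0.649
  ψ₂ = 0.649: g = 0.0029, g' = -0.619 → ψ₂ = 0.653
Converged at ψ₂ = 0.653.
  1: x = 0.063, y = 0.177
  2: x = 0.144, y = 0.388
  3: x = 0.039, y = 0.073
  4: x = 0.754, y = 0.362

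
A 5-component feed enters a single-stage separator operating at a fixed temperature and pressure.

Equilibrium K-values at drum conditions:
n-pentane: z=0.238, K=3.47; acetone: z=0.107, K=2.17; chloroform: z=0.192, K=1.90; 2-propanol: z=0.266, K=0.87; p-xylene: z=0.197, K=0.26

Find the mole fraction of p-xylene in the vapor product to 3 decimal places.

Rachford–Rice: g(β) = Σ zᵢ(Kᵢ−1)/(1+β(Kᵢ−1)) = 0.
Check two-phase: ΣzᵢKᵢ = 1.705 > 1 and Σzᵢ/Kᵢ = 1.282 > 1, so g(0) = 0.705 > 0 and g(1) = -0.282 < 0.
Newton iteration, β⁰ = 0.43:
  β = 0.430: g = 0.2425, g' = -0.724 → β = 0.765
  β = 0.765: g = -0.0024, g' = -0.848 → β = 0.762
Converged at β = 0.762.
Compositions from xᵢ = zᵢ/(1+β(Kᵢ−1)), yᵢ = Kᵢxᵢ:
  n-pentane: x = 0.083, y = 0.287
  acetone: x = 0.057, y = 0.123
  chloroform: x = 0.114, y = 0.216
  2-propanol: x = 0.295, y = 0.257
  p-xylene: x = 0.452, y = 0.117

y_p-xylene = 0.117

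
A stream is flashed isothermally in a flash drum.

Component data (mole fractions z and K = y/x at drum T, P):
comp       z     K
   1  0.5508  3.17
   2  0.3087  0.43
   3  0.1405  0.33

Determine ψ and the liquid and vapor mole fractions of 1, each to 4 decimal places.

ψ = 0.7049, x_1 = 0.2177, y_1 = 0.6903

Rachford–Rice: g(ψ) = Σ zᵢ(Kᵢ−1)/(1+ψ(Kᵢ−1)) = 0.
Feasibility: ΣzᵢKᵢ = 1.9251, Σzᵢ/Kᵢ = 1.3174 — both > 1, two phases present.
Iterate (Newton) starting at ψ = 0.64:
  ψ = 0.6400: g = 0.05853, g' = -0.8964 → ψ = 0.7053
  ψ = 0.7053: g = -0.00040, g' = -0.9122 → ψ = 0.7049
Converged at ψ = 0.7049.
Compositions from xᵢ = zᵢ/(1+ψ(Kᵢ−1)), yᵢ = Kᵢxᵢ:
  1: x = 0.2177, y = 0.6903
  2: x = 0.5160, y = 0.2219
  3: x = 0.2662, y = 0.0879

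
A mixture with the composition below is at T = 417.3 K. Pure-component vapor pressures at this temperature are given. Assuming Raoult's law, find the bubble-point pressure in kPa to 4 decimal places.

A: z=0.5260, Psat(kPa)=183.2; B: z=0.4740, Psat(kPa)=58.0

Pbub = 123.8552 kPa

At the bubble point ψ → 0, so ΣzᵢKᵢ = 1 with Kᵢ = Pᵢˢᵃᵗ/P ⇒ P = ΣzᵢPᵢˢᵃᵗ.
P = 0.5260·183.2 + 0.4740·58.0 = 123.8552 kPa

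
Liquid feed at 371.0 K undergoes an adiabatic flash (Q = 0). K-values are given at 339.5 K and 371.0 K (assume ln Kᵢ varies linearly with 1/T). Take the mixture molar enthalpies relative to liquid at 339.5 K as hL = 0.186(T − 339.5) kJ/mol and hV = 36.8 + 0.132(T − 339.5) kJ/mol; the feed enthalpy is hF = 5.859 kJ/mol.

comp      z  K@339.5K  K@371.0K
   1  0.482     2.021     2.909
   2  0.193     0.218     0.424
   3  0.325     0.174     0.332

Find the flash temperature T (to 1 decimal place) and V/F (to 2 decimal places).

T = 343.1 K, V/F = 0.14

Adiabatic flash: solve Rachford–Rice at each trial T, then check hF = ψ·hV(T) + (1−ψ)·hL(T).
  T = 339.5 K: K = (2.021, 0.218, 0.174), RR gives ψ = 0.088, H_out = 3.237 kJ/mol
  T = 371.0 K: K = (2.909, 0.424, 0.332), RR gives ψ = 0.488, H_out = 22.973 kJ/mol
  T = 355.2 K: K = (2.443, 0.308, 0.244), RR gives ψ = 0.299, H_out = 13.664 kJ/mol
  T = 347.4 K: K = (2.228, 0.261, 0.207), RR gives ψ = 0.202, H_out = 8.799 kJ/mol
  T = 343.4 K: K = (2.122, 0.238, 0.190), RR gives ψ = 0.147, H_out = 6.091 kJ/mol
  T = 341.4 K: K = (2.070, 0.228, 0.182), RR gives ψ = 0.117, H_out = 4.658 kJ/mol
Linear interpolation between T = 341.4 (H_out = 4.658) and T = 343.4 (H_out = 6.091) on hF = 5.859 gives T ≈ 343.1 K, at which ψ = 0.14.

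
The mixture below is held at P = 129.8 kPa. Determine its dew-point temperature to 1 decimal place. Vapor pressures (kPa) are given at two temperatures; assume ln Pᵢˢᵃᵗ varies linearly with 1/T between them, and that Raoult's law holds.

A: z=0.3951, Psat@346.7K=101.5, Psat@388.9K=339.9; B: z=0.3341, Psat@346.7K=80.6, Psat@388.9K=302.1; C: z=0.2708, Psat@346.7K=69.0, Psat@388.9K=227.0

T = 360.6 K

Dew-point temperature: Σzᵢ·P/Pᵢˢᵃᵗ(T) = 1. Interpolate ln Pᵢˢᵃᵗ = aᵢ + bᵢ/T.
  T = 346.7 K: ΣzᵢP/Pᵢˢᵃᵗ = 1.5527
  T = 388.9 K: ΣzᵢP/Pᵢˢᵃᵗ = 0.4493
  T = 367.8 K: ΣzᵢP/Pᵢˢᵃᵗ = 0.8057
  T = 357.2 K: ΣzᵢP/Pᵢˢᵃᵗ = 1.1093
  T = 362.5 K: ΣzᵢP/Pᵢˢᵃᵗ = 0.9432
  T = 359.9 K: ΣzᵢP/Pᵢˢᵃᵗ = 1.0207
Interpolating between 359.9 K and 362.5 K gives T ≈ 360.6 K.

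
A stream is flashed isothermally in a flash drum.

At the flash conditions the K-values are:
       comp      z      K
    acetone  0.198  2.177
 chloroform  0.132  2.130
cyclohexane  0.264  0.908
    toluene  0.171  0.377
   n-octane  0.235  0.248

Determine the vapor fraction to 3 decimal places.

Material balance + equilibrium reduce to Σ zᵢ(Kᵢ−1)/(1+ψ(Kᵢ−1)) = 0.
g(0) = ΣzᵢKᵢ − 1 = 0.075 and g(1) = 1 − Σzᵢ/Kᵢ = -0.845, so a root lies in (0, 1).
Iterate (Newton) starting at ψ = 0.58:
  ψ = 0.580: g = -0.2773, g' = -0.742 → ψ = 0.206
  ψ = 0.206: g = -0.0476, g' = -0.564 → ψ = 0.122
  ψ = 0.122: g = 0.0006, g' = -0.581 → ψ = 0.123
Converged at ψ = 0.123.

ψ = 0.123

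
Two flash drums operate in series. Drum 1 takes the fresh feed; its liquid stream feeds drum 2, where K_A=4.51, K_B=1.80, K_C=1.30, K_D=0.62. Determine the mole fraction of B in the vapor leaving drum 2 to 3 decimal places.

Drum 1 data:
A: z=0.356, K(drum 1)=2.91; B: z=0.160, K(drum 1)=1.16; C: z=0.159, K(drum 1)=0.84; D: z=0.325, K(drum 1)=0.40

y_B (drum 2) = 0.164

Drum 1:
Let ψ₁ = V/F and solve Σ zᵢ(Kᵢ−1)/(1+ψ₁(Kᵢ−1)) = 0.
g(0) = ΣzᵢKᵢ − 1 = 0.485 and g(1) = 1 − Σzᵢ/Kᵢ = -0.262, so a root lies in (0, 1).
Newton–Raphson from ψ₁ = 0.66:
  ψ₁ = 0.660: g = -0.0273, g' = -0.583 → ψ₁ = 0.613
Converged at ψ₁ = 0.613.
Drum-1 compositions:
  A: x = 0.164, y = 0.477
  B: x = 0.146, y = 0.169
  C: x = 0.176, y = 0.148
  D: x = 0.514, y = 0.206
Drum-2 feed = drum-1 liquid: z₂ = (0.1640, 0.1457, 0.1763, 0.5140).
Drum 2:
Newton iteration, ψ₂⁰ = 0.5:
  ψ₂ = 0.500: g = 0.0971, g' = -0.439 → ψ₂ = 0.721
  ψ₂ = 0.721: g = 0.0114, g' = -0.351 → ψ₂ = 0.754
Converged at ψ₂ = 0.754.
  A: x = 0.045, y = 0.203
  B: x = 0.091, y = 0.164
  C: x = 0.144, y = 0.187
  D: x = 0.720, y = 0.447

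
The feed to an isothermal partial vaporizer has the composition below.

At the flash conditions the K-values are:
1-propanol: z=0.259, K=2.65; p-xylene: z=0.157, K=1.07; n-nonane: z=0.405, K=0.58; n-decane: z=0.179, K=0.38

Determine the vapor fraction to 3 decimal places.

ψ = 0.235

Rachford–Rice: g(ψ) = Σ zᵢ(Kᵢ−1)/(1+ψ(Kᵢ−1)) = 0.
g(0) = ΣzᵢKᵢ − 1 = 0.157 and g(1) = 1 − Σzᵢ/Kᵢ = -0.414, so a root lies in (0, 1).
Iterate (Newton) starting at ψ = 0.5:
  ψ = 0.500: g = -0.1314, g' = -0.471 → ψ = 0.221
  ψ = 0.221: g = 0.0077, g' = -0.558 → ψ = 0.235
Converged at ψ = 0.235.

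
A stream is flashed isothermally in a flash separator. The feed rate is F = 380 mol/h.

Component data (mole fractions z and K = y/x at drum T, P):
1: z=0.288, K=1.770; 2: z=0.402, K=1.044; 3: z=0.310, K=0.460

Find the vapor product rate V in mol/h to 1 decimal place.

V = 110.6 mol/h

Let ψ = V/F and solve Σ zᵢ(Kᵢ−1)/(1+ψ(Kᵢ−1)) = 0.
Check two-phase: ΣzᵢKᵢ = 1.072 > 1 and Σzᵢ/Kᵢ = 1.222 > 1, so g(0) = 0.072 > 0 and g(1) = -0.222 < 0.
Iterate (Newton) starting at ψ = 0.5:
  ψ = 0.500: g = -0.0519, g' = -0.259 → ψ = 0.300
  ψ = 0.300: g = -0.0021, g' = -0.242 → ψ = 0.291
Converged at ψ = 0.291.
Then V = ψ·F = 0.2911·380 = 110.6 mol/h and L = F − V = 269.4 mol/h.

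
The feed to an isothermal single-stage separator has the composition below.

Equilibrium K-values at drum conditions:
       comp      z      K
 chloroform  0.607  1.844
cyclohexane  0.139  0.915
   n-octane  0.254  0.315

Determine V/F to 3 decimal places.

Material balance + equilibrium reduce to Σ zᵢ(Kᵢ−1)/(1+V/F(Kᵢ−1)) = 0.
Feasibility: ΣzᵢKᵢ = 1.327, Σzᵢ/Kᵢ = 1.287 — both > 1, two phases present.
Newton–Raphson from V/F = 0.5:
  V/F = 0.500: g = 0.0833, g' = -0.491 → V/F = 0.670
  V/F = 0.670: g = -0.0067, g' = -0.585 → V/F = 0.658
Converged at V/F = 0.658.

V/F = 0.658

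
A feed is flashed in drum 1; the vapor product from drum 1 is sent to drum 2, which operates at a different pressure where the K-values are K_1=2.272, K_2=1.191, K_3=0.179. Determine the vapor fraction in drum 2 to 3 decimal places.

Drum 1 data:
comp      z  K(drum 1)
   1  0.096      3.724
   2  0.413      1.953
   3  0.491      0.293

Drum 1:
Let ψ₁ = V/F and solve Σ zᵢ(Kᵢ−1)/(1+ψ₁(Kᵢ−1)) = 0.
Feasibility: ΣzᵢKᵢ = 1.308, Σzᵢ/Kᵢ = 1.913 — both > 1, two phases present.
Iterate (Newton) starting at ψ₁ = 0.55:
  ψ₁ = 0.550: g = -0.2051, g' = -0.933 → ψ₁ = 0.330
  ψ₁ = 0.330: g = -0.0157, g' = -0.832 → ψ₁ = 0.311
Converged at ψ₁ = 0.311.
Drum-1 compositions:
  1: x = 0.052, y = 0.193
  2: x = 0.319, y = 0.622
  3: x = 0.630, y = 0.184
Drum-2 feed = drum-1 vapor: z₂ = (0.1935, 0.6221, 0.1845).
Drum 2:
Rachford–Rice: g(ψ₂) = Σ zᵢ(Kᵢ−1)/(1+ψ₂(Kᵢ−1)) = 0.
Feasibility: ΣzᵢKᵢ = 1.213, Σzᵢ/Kᵢ = 1.638 — both > 1, two phases present.
Newton iteration, ψ₂⁰ = 0.54:
  ψ₂ = 0.540: g = -0.0184, g' = -0.530 → ψ₂ = 0.505
  ψ₂ = 0.505: g = -0.0006, g' = -0.498 → ψ₂ = 0.504
Converged at ψ₂ = 0.504.
  1: x = 0.118, y = 0.268
  2: x = 0.567, y = 0.676
  3: x = 0.315, y = 0.056

V/F (drum 2) = 0.504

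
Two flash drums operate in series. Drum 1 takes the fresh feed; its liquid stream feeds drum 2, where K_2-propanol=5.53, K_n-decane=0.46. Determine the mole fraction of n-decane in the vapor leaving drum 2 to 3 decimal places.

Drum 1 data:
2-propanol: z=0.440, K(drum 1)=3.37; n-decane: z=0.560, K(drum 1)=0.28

Drum 1:
Iterate (Newton) starting at ψ₁ = 0.5:
  ψ₁ = 0.500: g = -0.1527, g' = -1.226 → ψ₁ = 0.375
Converged at ψ₁ = 0.375.
Drum-1 compositions:
  2-propanol: x = 0.233, y = 0.785
  n-decane: x = 0.767, y = 0.215
Drum-2 feed = drum-1 liquid: z₂ = (0.2330, 0.7670).
Drum 2:
Let ψ₂ = V/F and solve Σ zᵢ(Kᵢ−1)/(1+ψ₂(Kᵢ−1)) = 0.
Feasibility: ΣzᵢKᵢ = 1.641, Σzᵢ/Kᵢ = 1.710 — both > 1, two phases present.
Binary case is linear: z₁(K₁−1)(1+ψ₂(K₂−1)) + z₂(K₂−1)(1+ψ₂(K₁−1)) = 0
⇒ ψ₂ = [z₁(K₁−1)+z₂(K₂−1)] / [−(K₁−1)(K₂−1)] = 0.6414/2.4462 = 0.262
  2-propanol: x = 0.107, y = 0.589
  n-decane: x = 0.893, y = 0.411

y_n-decane (drum 2) = 0.411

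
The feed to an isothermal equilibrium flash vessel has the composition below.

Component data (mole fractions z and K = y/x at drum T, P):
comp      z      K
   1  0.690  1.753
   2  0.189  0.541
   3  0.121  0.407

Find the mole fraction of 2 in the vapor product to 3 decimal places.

y_2 = 0.177

Let ψ = V/F and solve Σ zᵢ(Kᵢ−1)/(1+ψ(Kᵢ−1)) = 0.
g(0) = ΣzᵢKᵢ − 1 = 0.361 and g(1) = 1 − Σzᵢ/Kᵢ = -0.040, so a root lies in (0, 1).
Newton–Raphson from ψ = 0.5:
  ψ = 0.500: g = 0.1629, g' = -0.360 → ψ = 0.953
  ψ = 0.953: g = -0.0167, g' = -0.483 → ψ = 0.918
Converged at ψ = 0.918.
Compositions from xᵢ = zᵢ/(1+ψ(Kᵢ−1)), yᵢ = Kᵢxᵢ:
  1: x = 0.408, y = 0.715
  2: x = 0.327, y = 0.177
  3: x = 0.265, y = 0.108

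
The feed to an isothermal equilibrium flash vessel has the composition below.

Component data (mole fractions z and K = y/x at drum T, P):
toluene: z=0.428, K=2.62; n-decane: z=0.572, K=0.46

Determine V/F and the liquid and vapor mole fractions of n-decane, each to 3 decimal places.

Material balance + equilibrium reduce to Σ zᵢ(Kᵢ−1)/(1+V/F(Kᵢ−1)) = 0.
Feasibility: ΣzᵢKᵢ = 1.384, Σzᵢ/Kᵢ = 1.407 — both > 1, two phases present.
Binary case is linear: z₁(K₁−1)(1+V/F(K₂−1)) + z₂(K₂−1)(1+V/F(K₁−1)) = 0
⇒ V/F = [z₁(K₁−1)+z₂(K₂−1)] / [−(K₁−1)(K₂−1)] = 0.3845/0.8748 = 0.440
Compositions from xᵢ = zᵢ/(1+V/F(Kᵢ−1)), yᵢ = Kᵢxᵢ:
  toluene: x = 0.250, y = 0.655
  n-decane: x = 0.750, y = 0.345

V/F = 0.440, x_n-decane = 0.750, y_n-decane = 0.345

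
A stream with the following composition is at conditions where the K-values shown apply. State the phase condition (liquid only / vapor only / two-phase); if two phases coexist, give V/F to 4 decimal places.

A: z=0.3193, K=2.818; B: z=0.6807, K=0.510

two-phase, V/F = 0.2772

ΣzᵢKᵢ = 1.2469; Σzᵢ/Kᵢ = 1.4480.
Both exceed 1, so a two-phase solution exists.
Binary case is linear: z₁(K₁−1)(1+ψ(K₂−1)) + z₂(K₂−1)(1+ψ(K₁−1)) = 0
⇒ ψ = [z₁(K₁−1)+z₂(K₂−1)] / [−(K₁−1)(K₂−1)] = 0.24694/0.89082 = 0.2772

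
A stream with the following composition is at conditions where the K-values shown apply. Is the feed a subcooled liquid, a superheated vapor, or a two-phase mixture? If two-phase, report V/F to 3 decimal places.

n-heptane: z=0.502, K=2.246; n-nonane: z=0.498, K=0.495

ΣzᵢKᵢ = 1.374; Σzᵢ/Kᵢ = 1.230.
Both exceed 1, so a two-phase solution exists.
Material balance + equilibrium reduce to Σ zᵢ(Kᵢ−1)/(1+ψ(Kᵢ−1)) = 0.
Binary case is linear: z₁(K₁−1)(1+ψ(K₂−1)) + z₂(K₂−1)(1+ψ(K₁−1)) = 0
⇒ ψ = [z₁(K₁−1)+z₂(K₂−1)] / [−(K₁−1)(K₂−1)] = 0.3740/0.6292 = 0.594

two-phase, V/F = 0.594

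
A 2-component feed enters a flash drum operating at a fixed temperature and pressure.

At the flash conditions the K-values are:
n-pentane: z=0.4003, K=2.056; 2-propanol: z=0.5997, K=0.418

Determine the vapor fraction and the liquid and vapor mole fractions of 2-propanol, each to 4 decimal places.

Material balance + equilibrium reduce to Σ zᵢ(Kᵢ−1)/(1+ψ(Kᵢ−1)) = 0.
g(0) = ΣzᵢKᵢ − 1 = 0.0737 and g(1) = 1 − Σzᵢ/Kᵢ = -0.6294, so a root lies in (0, 1).
Binary case is linear: z₁(K₁−1)(1+ψ(K₂−1)) + z₂(K₂−1)(1+ψ(K₁−1)) = 0
⇒ ψ = [z₁(K₁−1)+z₂(K₂−1)] / [−(K₁−1)(K₂−1)] = 0.07369/0.61459 = 0.1199
Compositions from xᵢ = zᵢ/(1+ψ(Kᵢ−1)), yᵢ = Kᵢxᵢ:
  n-pentane: x = 0.3553, y = 0.7305
  2-propanol: x = 0.6447, y = 0.2695

ψ = 0.1199, x_2-propanol = 0.6447, y_2-propanol = 0.2695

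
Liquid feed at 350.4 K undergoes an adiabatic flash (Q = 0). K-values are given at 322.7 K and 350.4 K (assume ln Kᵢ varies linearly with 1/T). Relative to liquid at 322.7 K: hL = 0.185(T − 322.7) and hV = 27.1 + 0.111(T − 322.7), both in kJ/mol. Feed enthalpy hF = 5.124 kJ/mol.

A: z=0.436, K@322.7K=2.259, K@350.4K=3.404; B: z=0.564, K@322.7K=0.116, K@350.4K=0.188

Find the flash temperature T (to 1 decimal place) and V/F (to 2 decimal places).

Adiabatic flash: solve Rachford–Rice at each trial T, then check hF = ψ·hV(T) + (1−ψ)·hL(T).
  T = 322.7 K: K = (2.259, 0.116), RR gives ψ = 0.045, H_out = 1.226 kJ/mol
  T = 350.4 K: K = (3.404, 0.188), RR gives ψ = 0.302, H_out = 12.698 kJ/mol
  T = 336.5 K: K = (2.794, 0.149), RR gives ψ = 0.198, H_out = 7.718 kJ/mol
  T = 329.6 K: K = (2.518, 0.132), RR gives ψ = 0.131, H_out = 4.751 kJ/mol
  T = 333.1 K: K = (2.656, 0.140), RR gives ψ = 0.167, H_out = 6.312 kJ/mol
  T = 331.4 K: K = (2.589, 0.136), RR gives ψ = 0.150, H_out = 5.570 kJ/mol
Linear interpolation between T = 329.6 (H_out = 4.751) and T = 331.4 (H_out = 5.570) on hF = 5.124 gives T ≈ 330.4 K, at which ψ = 0.14.

T = 330.4 K, V/F = 0.14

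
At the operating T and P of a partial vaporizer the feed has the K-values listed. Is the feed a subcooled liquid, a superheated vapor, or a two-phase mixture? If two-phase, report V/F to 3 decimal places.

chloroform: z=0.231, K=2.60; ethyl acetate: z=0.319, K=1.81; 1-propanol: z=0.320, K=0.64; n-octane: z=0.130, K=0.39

ΣzᵢKᵢ = 1.433; Σzᵢ/Kᵢ = 1.098.
Both exceed 1, so a two-phase solution exists.
Newton–Raphson from ψ = 0.5:
  ψ = 0.500: g = 0.1347, g' = -0.450 → ψ = 0.799
  ψ = 0.799: g = 0.0027, g' = -0.457 → ψ = 0.805
Converged at ψ = 0.805.

two-phase, V/F = 0.805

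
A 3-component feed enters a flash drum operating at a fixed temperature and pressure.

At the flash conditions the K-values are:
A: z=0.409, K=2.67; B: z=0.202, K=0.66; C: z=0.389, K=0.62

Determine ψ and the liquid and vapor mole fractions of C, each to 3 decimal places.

ψ = 0.761, x_C = 0.547, y_C = 0.339

Let ψ = V/F and solve Σ zᵢ(Kᵢ−1)/(1+ψ(Kᵢ−1)) = 0.
Check two-phase: ΣzᵢKᵢ = 1.467 > 1 and Σzᵢ/Kᵢ = 1.087 > 1, so g(0) = 0.467 > 0 and g(1) = -0.087 < 0.
Newton iteration, ψ⁰ = 0.43:
  ψ = 0.430: g = 0.1404, g' = -0.499 → ψ = 0.712
  ψ = 0.712: g = 0.0189, g' = -0.384 → ψ = 0.761
Converged at ψ = 0.761.
Compositions from xᵢ = zᵢ/(1+ψ(Kᵢ−1)), yᵢ = Kᵢxᵢ:
  A: x = 0.180, y = 0.481
  B: x = 0.273, y = 0.180
  C: x = 0.547, y = 0.339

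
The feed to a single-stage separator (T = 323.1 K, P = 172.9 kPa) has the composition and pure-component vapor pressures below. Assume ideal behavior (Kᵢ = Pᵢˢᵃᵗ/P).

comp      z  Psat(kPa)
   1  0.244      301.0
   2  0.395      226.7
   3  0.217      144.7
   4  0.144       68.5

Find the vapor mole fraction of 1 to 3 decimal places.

Raoult's law: Kᵢ = Pᵢˢᵃᵗ/P = Pᵢˢᵃᵗ/172.9.
  K_1 = 301.0/172.9 = 1.74089, K_2 = 226.7/172.9 = 1.31116, K_3 = 144.7/172.9 = 0.83690, K_4 = 68.5/172.9 = 0.39618
Material balance + equilibrium reduce to Σ zᵢ(Kᵢ−1)/(1+ψ(Kᵢ−1)) = 0.
Feasibility: ΣzᵢKᵢ = 1.181, Σzᵢ/Kᵢ = 1.064 — both > 1, two phases present.
Newton–Raphson from ψ = 0.5:
  ψ = 0.500: g = 0.0752, g' = -0.215 → ψ = 0.850
  ψ = 0.850: g = -0.0117, g' = -0.304 → ψ = 0.812
  ψ = 0.812: g = -0.0004, g' = -0.286 → ψ = 0.811
Converged at ψ = 0.811.
Compositions from xᵢ = zᵢ/(1+ψ(Kᵢ−1)), yᵢ = Kᵢxᵢ:
  1: x = 0.152, y = 0.265
  2: x = 0.315, y = 0.414
  3: x = 0.250, y = 0.209
  4: x = 0.282, y = 0.112

y_1 = 0.265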